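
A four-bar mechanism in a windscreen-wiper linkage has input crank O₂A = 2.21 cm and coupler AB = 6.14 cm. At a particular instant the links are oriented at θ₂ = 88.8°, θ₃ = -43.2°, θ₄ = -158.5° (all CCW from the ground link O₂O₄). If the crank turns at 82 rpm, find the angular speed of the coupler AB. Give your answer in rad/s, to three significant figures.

3.15

ω₂ = 8.587 rad/s (from 82 rpm).
Differentiating the loop-closure r₂e^{iθ₂}+r₃e^{iθ₃}=r₁+r₄e^{iθ₄} gives r₂ω₂e^{iθ₂}+r₃ω₃e^{iθ₃}=r₄ω₄e^{iθ₄}.
Eliminating the other unknown: ω₃ = r₂ω₂ sin(θ₄−θ₂) / [r₃ sin(θ₃−θ₄)].
Numerator sine = +0.92254; denominator sine = +0.90408.
Result = 0.0221·8.587·(+0.92254) / (0.0614·(+0.90408)) = +3.1539 rad/s; magnitude 3.1539 rad/s.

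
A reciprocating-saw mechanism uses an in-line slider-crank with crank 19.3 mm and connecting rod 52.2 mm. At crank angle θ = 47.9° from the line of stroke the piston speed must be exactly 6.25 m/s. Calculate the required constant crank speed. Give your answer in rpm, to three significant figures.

For an in-line slider-crank, |v_piston| = rω|sinθ|·[1 + r cosθ/√(L² − r² sin²θ)].
With r = 0.0193 m, L = 0.0522 m, θ = 47.9°: the bracketed kinematic factor |dx/dθ| = 0.018011 m.
ω = v/|dx/dθ| = 6.25/0.018011 = 347 rad/s.
N = 60ω/(2π) = 3313.6 rpm.

3310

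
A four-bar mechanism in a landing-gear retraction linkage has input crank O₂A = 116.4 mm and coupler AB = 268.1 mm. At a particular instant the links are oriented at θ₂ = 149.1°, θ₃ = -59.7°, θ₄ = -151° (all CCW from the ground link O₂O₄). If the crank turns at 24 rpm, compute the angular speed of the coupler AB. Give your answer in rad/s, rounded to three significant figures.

0.944

ω₂ = 2.513 rad/s (from 24 rpm).
Differentiating the loop-closure r₂e^{iθ₂}+r₃e^{iθ₃}=r₁+r₄e^{iθ₄} gives r₂ω₂e^{iθ₂}+r₃ω₃e^{iθ₃}=r₄ω₄e^{iθ₄}.
Eliminating the other unknown: ω₃ = r₂ω₂ sin(θ₄−θ₂) / [r₃ sin(θ₃−θ₄)].
Numerator sine = +0.86515; denominator sine = +0.99974.
Result = 0.1164·2.513·(+0.86515) / (0.2681·(+0.99974)) = +0.94428 rad/s; magnitude 0.94428 rad/s.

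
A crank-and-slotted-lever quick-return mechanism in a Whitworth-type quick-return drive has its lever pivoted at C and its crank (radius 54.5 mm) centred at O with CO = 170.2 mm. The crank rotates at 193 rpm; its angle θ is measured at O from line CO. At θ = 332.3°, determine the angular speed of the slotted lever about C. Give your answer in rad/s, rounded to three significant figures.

4.67

ω = 20.21 rad/s (from 193 rpm).
Crank pin A relative to C: A = (d + r cosθ, r sinθ); lever angle φ = atan2(r sinθ, d + r cosθ).
Differentiating tanφ: φ̇ = rω(d cosθ + r)/(d² + r² + 2dr cosθ).
d² + r² + 2dr cosθ = |CA|² = 0.0483639 m²;  d cosθ + r = +0.20519 m.
|ω_lever| = |0.0545·20.21·+0.20519| / 0.0483639 = 4.6733 rad/s.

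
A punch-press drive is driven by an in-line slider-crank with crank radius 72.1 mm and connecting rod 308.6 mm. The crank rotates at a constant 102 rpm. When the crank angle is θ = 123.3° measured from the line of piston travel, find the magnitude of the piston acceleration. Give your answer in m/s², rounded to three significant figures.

5.27

ω = 2π·102/60 = 10.68 rad/s
x(θ) = r cosθ + √(L² − r² sin²θ); with ω constant, a = ω²·d²x/dθ².
d²x/dθ² = −r cosθ − r²(cos2θ)/√u − r⁴ sin²2θ/(4u^{3/2}),  u = L² − r² sin²θ = 0.0916025 m².
Substituting r = 0.0721 m, L = 0.3086 m, θ = 123.3°: d²x/dθ² = +0.046201 m.
a = ω²·d²x/dθ² = (10.68)²·(+0.046201) = +5.2712 m/s²;  |a| = 5.2712 m/s².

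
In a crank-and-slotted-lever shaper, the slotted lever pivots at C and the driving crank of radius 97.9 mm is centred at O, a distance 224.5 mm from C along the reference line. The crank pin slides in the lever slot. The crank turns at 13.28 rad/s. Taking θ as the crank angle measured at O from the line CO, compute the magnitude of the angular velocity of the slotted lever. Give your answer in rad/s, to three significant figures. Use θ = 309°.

3.55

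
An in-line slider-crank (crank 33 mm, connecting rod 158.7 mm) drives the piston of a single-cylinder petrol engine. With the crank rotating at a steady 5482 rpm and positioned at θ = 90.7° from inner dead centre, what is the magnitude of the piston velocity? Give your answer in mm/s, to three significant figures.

ω = 2π·5482/60 = 574.1 rad/s
For an in-line slider-crank, x = r cosθ + √(L² − r² sin²θ), so v = −rω sinθ·[1 + r cosθ/√(L² − r² sin²θ)].
With r = 0.033 m, L = 0.1587 m, θ = 90.7°: √(L² − r² sin²θ) = 0.15523 m.
v = −0.033·574.1·0.99993·[1 + 0.033·-0.01222/0.15523] = -18.894 m/s.
|v| = 18.894 m/s = 18894 mm/s.

18900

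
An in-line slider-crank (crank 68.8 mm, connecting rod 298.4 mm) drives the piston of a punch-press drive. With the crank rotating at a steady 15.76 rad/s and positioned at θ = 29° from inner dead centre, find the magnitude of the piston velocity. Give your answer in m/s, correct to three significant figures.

0.632

ω = 15.76 rad/s
For an in-line slider-crank, x = r cosθ + √(L² − r² sin²θ), so v = −rω sinθ·[1 + r cosθ/√(L² − r² sin²θ)].
With r = 0.0688 m, L = 0.2984 m, θ = 29°: √(L² − r² sin²θ) = 0.29653 m.
v = −0.0688·15.76·0.48481·[1 + 0.0688·0.87462/0.29653] = -0.63235 m/s.
|v| = 0.63235 m/s.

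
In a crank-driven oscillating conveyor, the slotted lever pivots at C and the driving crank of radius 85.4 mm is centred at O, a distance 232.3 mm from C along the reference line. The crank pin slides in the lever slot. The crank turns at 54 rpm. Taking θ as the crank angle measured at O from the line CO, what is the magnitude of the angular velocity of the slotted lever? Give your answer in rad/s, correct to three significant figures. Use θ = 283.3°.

ω = 5.655 rad/s (from 54 rpm).
Crank pin A relative to C: A = (d + r cosθ, r sinθ); lever angle φ = atan2(r sinθ, d + r cosθ).
Differentiating tanφ: φ̇ = rω(d cosθ + r)/(d² + r² + 2dr cosθ).
d² + r² + 2dr cosθ = |CA|² = 0.0703841 m²;  d cosθ + r = +0.13884 m.
|ω_lever| = |0.0854·5.655·+0.13884| / 0.0703841 = 0.95263 rad/s.

0.953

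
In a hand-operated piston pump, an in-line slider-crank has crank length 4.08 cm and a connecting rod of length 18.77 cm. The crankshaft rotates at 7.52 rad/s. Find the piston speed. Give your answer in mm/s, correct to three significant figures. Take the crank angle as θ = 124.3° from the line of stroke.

222

ω = 7.52 rad/s
For an in-line slider-crank, x = r cosθ + √(L² − r² sin²θ), so v = −rω sinθ·[1 + r cosθ/√(L² − r² sin²θ)].
With r = 0.0408 m, L = 0.1877 m, θ = 124.3°: √(L² − r² sin²θ) = 0.18465 m.
v = −0.0408·7.52·0.82610·[1 + 0.0408·-0.56353/0.18465] = -0.2219 m/s.
|v| = 0.2219 m/s = 221.9 mm/s.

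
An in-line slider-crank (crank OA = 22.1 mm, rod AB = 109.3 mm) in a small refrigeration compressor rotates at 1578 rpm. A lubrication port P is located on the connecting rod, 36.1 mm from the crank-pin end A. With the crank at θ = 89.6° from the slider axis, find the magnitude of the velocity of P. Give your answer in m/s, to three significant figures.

ω = 165.2 rad/s.  Crank-pin speed |V_A| = rω = 3.652 m/s, perpendicular to OA.
Rod angle: sinφ = −(r/L) sinθ ⇒ φ = -11.665°; ω_rod = −rω cosθ/√(L²−r²sin²θ) = -0.23818 rad/s.
V_P = V_A + ω_rod × AP, with AP = 0.0361 m along the rod.
Components: V_Px = −rω sinθ − a·ω_rod·sinφ = -3.6536 m/s;  V_Py = rω cosθ + a·ω_rod·cosφ = +0.017075 m/s.
|V_P| = √(V_Px² + V_Py²) = 3.6537 m/s.

3.65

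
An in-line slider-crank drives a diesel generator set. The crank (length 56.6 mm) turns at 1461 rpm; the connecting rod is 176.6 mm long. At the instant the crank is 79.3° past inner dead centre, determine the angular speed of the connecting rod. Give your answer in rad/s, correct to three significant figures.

ω = 153 rad/s (converted from 1461 rpm).
The rod makes angle φ with the slider axis where L sinφ = r sinθ; differentiating, L cosφ·φ̇ = r ω cosθ.
L cosφ = √(L² − r² sin²θ) = 0.16761 m.
|ω_rod| = r ω |cosθ| / √(L² − r² sin²θ) = 0.0566·153·0.18567/0.16761 = 9.5922 rad/s.

9.59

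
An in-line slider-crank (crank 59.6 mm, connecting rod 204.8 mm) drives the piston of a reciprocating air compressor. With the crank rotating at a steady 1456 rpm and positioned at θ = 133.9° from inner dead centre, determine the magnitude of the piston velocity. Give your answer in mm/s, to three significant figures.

5200

ω = 2π·1456/60 = 152.5 rad/s
For an in-line slider-crank, x = r cosθ + √(L² − r² sin²θ), so v = −rω sinθ·[1 + r cosθ/√(L² − r² sin²θ)].
With r = 0.0596 m, L = 0.2048 m, θ = 133.9°: √(L² − r² sin²θ) = 0.20025 m.
v = −0.0596·152.5·0.72055·[1 + 0.0596·-0.69340/0.20025] = -5.1965 m/s.
|v| = 5.1965 m/s = 5196.5 mm/s.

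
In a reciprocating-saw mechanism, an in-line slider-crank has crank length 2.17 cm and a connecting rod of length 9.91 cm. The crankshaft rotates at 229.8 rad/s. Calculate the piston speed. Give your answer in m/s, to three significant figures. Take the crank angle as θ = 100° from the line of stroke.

4.72

ω = 229.8 rad/s
For an in-line slider-crank, x = r cosθ + √(L² − r² sin²θ), so v = −rω sinθ·[1 + r cosθ/√(L² − r² sin²θ)].
With r = 0.0217 m, L = 0.0991 m, θ = 100°: √(L² − r² sin²θ) = 0.096768 m.
v = −0.0217·229.8·0.98481·[1 + 0.0217·-0.17365/0.096768] = -4.7197 m/s.
|v| = 4.7197 m/s.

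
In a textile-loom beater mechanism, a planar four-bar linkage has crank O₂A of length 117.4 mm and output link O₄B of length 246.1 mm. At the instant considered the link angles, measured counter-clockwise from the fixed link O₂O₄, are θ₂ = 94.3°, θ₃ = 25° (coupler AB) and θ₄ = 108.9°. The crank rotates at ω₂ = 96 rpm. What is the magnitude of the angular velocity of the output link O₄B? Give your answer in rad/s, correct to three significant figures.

4.51

ω₂ = 10.05 rad/s (from 96 rpm).
Differentiating the loop-closure r₂e^{iθ₂}+r₃e^{iθ₃}=r₁+r₄e^{iθ₄} gives r₂ω₂e^{iθ₂}+r₃ω₃e^{iθ₃}=r₄ω₄e^{iθ₄}.
Eliminating the other unknown: ω₄ = r₂ω₂ sin(θ₂−θ₃) / [r₄ sin(θ₄−θ₃)].
Numerator sine = +0.93544; denominator sine = +0.99434.
Result = 0.1174·10.05·(+0.93544) / (0.2461·(+0.99434)) = +4.5117 rad/s; magnitude 4.5117 rad/s.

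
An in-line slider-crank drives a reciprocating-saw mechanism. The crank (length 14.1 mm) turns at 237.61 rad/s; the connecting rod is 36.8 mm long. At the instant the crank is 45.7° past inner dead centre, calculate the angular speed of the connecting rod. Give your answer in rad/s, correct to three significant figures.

66.1

ω = 237.6 rad/s
The rod makes angle φ with the slider axis where L sinφ = r sinθ; differentiating, L cosφ·φ̇ = r ω cosθ.
L cosφ = √(L² − r² sin²θ) = 0.035389 m.
|ω_rod| = r ω |cosθ| / √(L² − r² sin²θ) = 0.0141·237.6·0.69842/0.035389 = 66.119 rad/s.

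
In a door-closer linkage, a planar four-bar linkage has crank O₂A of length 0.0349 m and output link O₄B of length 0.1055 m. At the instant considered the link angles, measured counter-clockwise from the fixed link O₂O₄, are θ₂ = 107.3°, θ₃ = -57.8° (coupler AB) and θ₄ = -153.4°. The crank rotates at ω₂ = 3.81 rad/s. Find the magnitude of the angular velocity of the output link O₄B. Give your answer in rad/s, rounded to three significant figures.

0.326

ω₂ = 3.81 rad/s
Differentiating the loop-closure r₂e^{iθ₂}+r₃e^{iθ₃}=r₁+r₄e^{iθ₄} gives r₂ω₂e^{iθ₂}+r₃ω₃e^{iθ₃}=r₄ω₄e^{iθ₄}.
Eliminating the other unknown: ω₄ = r₂ω₂ sin(θ₂−θ₃) / [r₄ sin(θ₄−θ₃)].
Numerator sine = +0.25713; denominator sine = -0.99523.
Result = 0.0349·3.81·(+0.25713) / (0.1055·(-0.99523)) = -0.32564 rad/s; magnitude 0.32564 rad/s.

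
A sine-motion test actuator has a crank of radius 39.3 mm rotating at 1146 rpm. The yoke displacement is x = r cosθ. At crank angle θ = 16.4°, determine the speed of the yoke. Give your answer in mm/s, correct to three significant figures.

ω = 120 rad/s (from 1146 rpm).
x = r cosθ ⇒ ẋ = −rω sinθ.
|v| = rω|sinθ| = 0.0393·120·|sin 16.4°| = 1.3316 m/s = 1331.6 mm/s.

1330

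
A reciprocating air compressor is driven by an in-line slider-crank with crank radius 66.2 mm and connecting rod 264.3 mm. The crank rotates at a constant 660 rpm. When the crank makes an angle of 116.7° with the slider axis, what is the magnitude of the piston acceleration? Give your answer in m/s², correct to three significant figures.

ω = 2π·660/60 = 69.12 rad/s
x(θ) = r cosθ + √(L² − r² sin²θ); with ω constant, a = ω²·d²x/dθ².
d²x/dθ² = −r cosθ − r²(cos2θ)/√u − r⁴ sin²2θ/(4u^{3/2}),  u = L² − r² sin²θ = 0.0663568 m².
Substituting r = 0.0662 m, L = 0.2643 m, θ = 116.7°: d²x/dθ² = +0.039707 m.
a = ω²·d²x/dθ² = (69.12)²·(+0.039707) = +189.68 m/s²;  |a| = 189.68 m/s².

190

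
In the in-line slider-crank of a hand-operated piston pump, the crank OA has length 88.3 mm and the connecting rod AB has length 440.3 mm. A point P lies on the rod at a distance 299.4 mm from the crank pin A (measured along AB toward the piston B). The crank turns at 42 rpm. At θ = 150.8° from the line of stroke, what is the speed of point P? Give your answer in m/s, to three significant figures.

ω = 4.398 rad/s.  Crank-pin speed |V_A| = rω = 0.38836 m/s, perpendicular to OA.
Rod angle: sinφ = −(r/L) sinθ ⇒ φ = -5.615°; ω_rod = −rω cosθ/√(L²−r²sin²θ) = +0.77367 rad/s.
V_P = V_A + ω_rod × AP, with AP = 0.2994 m along the rod.
Components: V_Px = −rω sinθ − a·ω_rod·sinφ = -0.1668 m/s;  V_Py = rω cosθ + a·ω_rod·cosφ = -0.10849 m/s.
|V_P| = √(V_Px² + V_Py²) = 0.19898 m/s.

0.199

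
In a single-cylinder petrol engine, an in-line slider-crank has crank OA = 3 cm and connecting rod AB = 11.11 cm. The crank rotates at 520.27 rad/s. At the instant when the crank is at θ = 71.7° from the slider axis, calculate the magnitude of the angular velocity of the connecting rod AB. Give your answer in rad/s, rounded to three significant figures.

ω = 520.3 rad/s
The rod makes angle φ with the slider axis where L sinφ = r sinθ; differentiating, L cosφ·φ̇ = r ω cosθ.
L cosφ = √(L² − r² sin²θ) = 0.10739 m.
|ω_rod| = r ω |cosθ| / √(L² − r² sin²θ) = 0.03·520.3·0.31399/0.10739 = 45.637 rad/s.

45.6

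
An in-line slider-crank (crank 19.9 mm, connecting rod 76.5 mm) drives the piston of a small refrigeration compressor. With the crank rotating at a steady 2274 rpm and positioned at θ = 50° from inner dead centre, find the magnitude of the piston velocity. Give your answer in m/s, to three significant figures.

ω = 2π·2274/60 = 238.1 rad/s
For an in-line slider-crank, x = r cosθ + √(L² − r² sin²θ), so v = −rω sinθ·[1 + r cosθ/√(L² − r² sin²θ)].
With r = 0.0199 m, L = 0.0765 m, θ = 50°: √(L² − r² sin²θ) = 0.074966 m.
v = −0.0199·238.1·0.76604·[1 + 0.0199·0.64279/0.074966] = -4.2496 m/s.
|v| = 4.2496 m/s.

4.25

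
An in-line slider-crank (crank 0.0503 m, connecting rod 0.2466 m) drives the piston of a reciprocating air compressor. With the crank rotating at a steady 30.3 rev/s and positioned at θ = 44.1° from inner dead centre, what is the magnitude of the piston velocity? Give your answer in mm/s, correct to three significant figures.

ω = 2π·30.3 = 190.4 rad/s
For an in-line slider-crank, x = r cosθ + √(L² − r² sin²θ), so v = −rω sinθ·[1 + r cosθ/√(L² − r² sin²θ)].
With r = 0.0503 m, L = 0.2466 m, θ = 44.1°: √(L² − r² sin²θ) = 0.2441 m.
v = −0.0503·190.4·0.69591·[1 + 0.0503·0.71813/0.2441] = -7.6503 m/s.
|v| = 7.6503 m/s = 7650.3 mm/s.

7650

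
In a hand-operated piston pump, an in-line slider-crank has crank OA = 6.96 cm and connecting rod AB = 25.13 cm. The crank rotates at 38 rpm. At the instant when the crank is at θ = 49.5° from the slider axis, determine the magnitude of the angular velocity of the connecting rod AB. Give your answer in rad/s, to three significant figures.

0.732

ω = 3.979 rad/s (converted from 38 rpm).
The rod makes angle φ with the slider axis where L sinφ = r sinθ; differentiating, L cosφ·φ̇ = r ω cosθ.
L cosφ = √(L² − r² sin²θ) = 0.24566 m.
|ω_rod| = r ω |cosθ| / √(L² − r² sin²θ) = 0.0696·3.979·0.64945/0.24566 = 0.73219 rad/s.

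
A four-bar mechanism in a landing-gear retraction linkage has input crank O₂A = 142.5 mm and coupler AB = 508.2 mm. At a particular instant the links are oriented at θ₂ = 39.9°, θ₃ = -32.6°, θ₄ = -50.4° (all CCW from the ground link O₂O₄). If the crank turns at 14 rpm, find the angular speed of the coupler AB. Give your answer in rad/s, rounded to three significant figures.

1.34

ω₂ = 1.466 rad/s (from 14 rpm).
Differentiating the loop-closure r₂e^{iθ₂}+r₃e^{iθ₃}=r₁+r₄e^{iθ₄} gives r₂ω₂e^{iθ₂}+r₃ω₃e^{iθ₃}=r₄ω₄e^{iθ₄}.
Eliminating the other unknown: ω₃ = r₂ω₂ sin(θ₄−θ₂) / [r₃ sin(θ₃−θ₄)].
Numerator sine = -0.99999; denominator sine = +0.30570.
Result = 0.1425·1.466·(-0.99999) / (0.5082·(+0.30570)) = -1.3448 rad/s; magnitude 1.3448 rad/s.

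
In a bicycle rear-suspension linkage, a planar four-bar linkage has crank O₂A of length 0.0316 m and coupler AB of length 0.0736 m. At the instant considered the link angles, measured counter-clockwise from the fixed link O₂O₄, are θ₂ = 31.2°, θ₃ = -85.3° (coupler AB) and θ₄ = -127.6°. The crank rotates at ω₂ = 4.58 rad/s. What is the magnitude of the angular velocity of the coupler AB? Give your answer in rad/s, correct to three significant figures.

1.06

ω₂ = 4.58 rad/s
Differentiating the loop-closure r₂e^{iθ₂}+r₃e^{iθ₃}=r₁+r₄e^{iθ₄} gives r₂ω₂e^{iθ₂}+r₃ω₃e^{iθ₃}=r₄ω₄e^{iθ₄}.
Eliminating the other unknown: ω₃ = r₂ω₂ sin(θ₄−θ₂) / [r₃ sin(θ₃−θ₄)].
Numerator sine = -0.36162; denominator sine = +0.67301.
Result = 0.0316·4.58·(-0.36162) / (0.0736·(+0.67301)) = -1.0566 rad/s; magnitude 1.0566 rad/s.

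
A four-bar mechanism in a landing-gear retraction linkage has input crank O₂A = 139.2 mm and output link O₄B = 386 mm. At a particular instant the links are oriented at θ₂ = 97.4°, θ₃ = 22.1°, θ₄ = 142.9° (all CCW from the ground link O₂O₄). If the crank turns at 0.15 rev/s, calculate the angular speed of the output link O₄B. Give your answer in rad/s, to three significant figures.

ω₂ = 0.9425 rad/s (from 0.15 rev/s).
Differentiating the loop-closure r₂e^{iθ₂}+r₃e^{iθ₃}=r₁+r₄e^{iθ₄} gives r₂ω₂e^{iθ₂}+r₃ω₃e^{iθ₃}=r₄ω₄e^{iθ₄}.
Eliminating the other unknown: ω₄ = r₂ω₂ sin(θ₂−θ₃) / [r₄ sin(θ₄−θ₃)].
Numerator sine = +0.96727; denominator sine = +0.85896.
Result = 0.1392·0.9425·(+0.96727) / (0.386·(+0.85896)) = +0.38273 rad/s; magnitude 0.38273 rad/s.

0.383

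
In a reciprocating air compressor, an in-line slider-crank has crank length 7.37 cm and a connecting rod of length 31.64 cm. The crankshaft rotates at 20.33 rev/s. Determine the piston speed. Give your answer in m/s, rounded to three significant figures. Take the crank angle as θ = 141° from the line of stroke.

ω = 2π·20.3 = 127.7 rad/s
For an in-line slider-crank, x = r cosθ + √(L² − r² sin²θ), so v = −rω sinθ·[1 + r cosθ/√(L² − r² sin²θ)].
With r = 0.0737 m, L = 0.3164 m, θ = 141°: √(L² − r² sin²θ) = 0.31298 m.
v = −0.0737·127.7·0.62932·[1 + 0.0737·-0.77715/0.31298] = -4.8404 m/s.
|v| = 4.8404 m/s.

4.84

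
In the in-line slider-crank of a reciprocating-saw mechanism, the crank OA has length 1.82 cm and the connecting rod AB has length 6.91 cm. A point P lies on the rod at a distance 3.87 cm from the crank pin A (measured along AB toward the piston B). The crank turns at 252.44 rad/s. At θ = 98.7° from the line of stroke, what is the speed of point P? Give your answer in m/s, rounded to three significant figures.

4.45

ω = 252.4 rad/s.  Crank-pin speed |V_A| = rω = 4.5944 m/s, perpendicular to OA.
Rod angle: sinφ = −(r/L) sinθ ⇒ φ = -15.091°; ω_rod = −rω cosθ/√(L²−r²sin²θ) = +10.416 rad/s.
V_P = V_A + ω_rod × AP, with AP = 0.0387 m along the rod.
Components: V_Px = −rω sinθ − a·ω_rod·sinφ = -4.4366 m/s;  V_Py = rω cosθ + a·ω_rod·cosφ = -0.30574 m/s.
|V_P| = √(V_Px² + V_Py²) = 4.4471 m/s.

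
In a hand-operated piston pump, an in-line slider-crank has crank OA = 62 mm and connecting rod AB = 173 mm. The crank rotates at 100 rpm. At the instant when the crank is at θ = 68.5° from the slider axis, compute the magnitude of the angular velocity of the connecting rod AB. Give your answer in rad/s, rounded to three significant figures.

1.46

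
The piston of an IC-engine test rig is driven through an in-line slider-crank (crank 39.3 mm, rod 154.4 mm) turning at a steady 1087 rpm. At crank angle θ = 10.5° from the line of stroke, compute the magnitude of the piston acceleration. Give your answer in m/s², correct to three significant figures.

622

ω = 2π·1087/60 = 113.8 rad/s
x(θ) = r cosθ + √(L² − r² sin²θ); with ω constant, a = ω²·d²x/dθ².
d²x/dθ² = −r cosθ − r²(cos2θ)/√u − r⁴ sin²2θ/(4u^{3/2}),  u = L² − r² sin²θ = 0.0237881 m².
Substituting r = 0.0393 m, L = 0.1544 m, θ = 10.5°: d²x/dθ² = -0.048012 m.
a = ω²·d²x/dθ² = (113.8)²·(-0.048012) = -622.1 m/s²;  |a| = 622.1 m/s².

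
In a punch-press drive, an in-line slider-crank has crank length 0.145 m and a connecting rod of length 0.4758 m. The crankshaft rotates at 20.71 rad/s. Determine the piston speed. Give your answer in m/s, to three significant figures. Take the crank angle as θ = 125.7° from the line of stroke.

ω = 20.71 rad/s
For an in-line slider-crank, x = r cosθ + √(L² − r² sin²θ), so v = −rω sinθ·[1 + r cosθ/√(L² − r² sin²θ)].
With r = 0.145 m, L = 0.4758 m, θ = 125.7°: √(L² − r² sin²θ) = 0.461 m.
v = −0.145·20.71·0.81208·[1 + 0.145·-0.58354/0.461] = -1.991 m/s.
|v| = 1.991 m/s.

1.99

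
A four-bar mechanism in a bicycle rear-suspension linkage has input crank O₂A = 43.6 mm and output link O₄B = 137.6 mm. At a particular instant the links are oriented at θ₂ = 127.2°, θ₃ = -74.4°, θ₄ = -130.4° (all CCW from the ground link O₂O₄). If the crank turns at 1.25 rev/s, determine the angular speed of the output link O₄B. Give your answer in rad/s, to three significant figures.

ω₂ = 7.854 rad/s (from 1.25 rev/s).
Differentiating the loop-closure r₂e^{iθ₂}+r₃e^{iθ₃}=r₁+r₄e^{iθ₄} gives r₂ω₂e^{iθ₂}+r₃ω₃e^{iθ₃}=r₄ω₄e^{iθ₄}.
Eliminating the other unknown: ω₄ = r₂ω₂ sin(θ₂−θ₃) / [r₄ sin(θ₄−θ₃)].
Numerator sine = -0.36812; denominator sine = -0.82904.
Result = 0.0436·7.854·(-0.36812) / (0.1376·(-0.82904)) = +1.105 rad/s; magnitude 1.105 rad/s.

1.11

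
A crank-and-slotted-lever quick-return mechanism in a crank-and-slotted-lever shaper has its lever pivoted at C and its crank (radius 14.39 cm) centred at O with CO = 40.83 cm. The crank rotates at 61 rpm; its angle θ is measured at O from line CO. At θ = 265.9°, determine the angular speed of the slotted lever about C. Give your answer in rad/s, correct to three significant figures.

ω = 6.388 rad/s (from 61 rpm).
Crank pin A relative to C: A = (d + r cosθ, r sinθ); lever angle φ = atan2(r sinθ, d + r cosθ).
Differentiating tanφ: φ̇ = rω(d cosθ + r)/(d² + r² + 2dr cosθ).
d² + r² + 2dr cosθ = |CA|² = 0.179015 m²;  d cosθ + r = +0.11471 m.
|ω_lever| = |0.1439·6.388·+0.11471| / 0.179015 = 0.58901 rad/s.

0.589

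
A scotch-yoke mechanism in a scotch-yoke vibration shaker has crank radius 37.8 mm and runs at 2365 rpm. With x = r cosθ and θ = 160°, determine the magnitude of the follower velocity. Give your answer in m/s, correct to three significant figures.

3.20

ω = 247.7 rad/s (from 2365 rpm).
x = r cosθ ⇒ ẋ = −rω sinθ.
|v| = rω|sinθ| = 0.0378·247.7·|sin 160°| = 3.2019 m/s.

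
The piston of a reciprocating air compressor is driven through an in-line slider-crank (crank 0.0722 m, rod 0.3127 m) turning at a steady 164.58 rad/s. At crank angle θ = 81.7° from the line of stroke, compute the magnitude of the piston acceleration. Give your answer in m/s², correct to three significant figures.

ω = 164.6 rad/s
x(θ) = r cosθ + √(L² − r² sin²θ); with ω constant, a = ω²·d²x/dθ².
d²x/dθ² = −r cosθ − r²(cos2θ)/√u − r⁴ sin²2θ/(4u^{3/2}),  u = L² − r² sin²θ = 0.0926771 m².
Substituting r = 0.0722 m, L = 0.3127 m, θ = 81.7°: d²x/dθ² = +0.0059675 m.
a = ω²·d²x/dθ² = (164.6)²·(+0.0059675) = +161.64 m/s²;  |a| = 161.64 m/s².

162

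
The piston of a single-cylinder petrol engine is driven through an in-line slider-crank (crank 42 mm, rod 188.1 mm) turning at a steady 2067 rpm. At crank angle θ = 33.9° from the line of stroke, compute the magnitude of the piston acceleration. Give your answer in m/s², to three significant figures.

1810

ω = 2π·2067/60 = 216.5 rad/s
x(θ) = r cosθ + √(L² − r² sin²θ); with ω constant, a = ω²·d²x/dθ².
d²x/dθ² = −r cosθ − r²(cos2θ)/√u − r⁴ sin²2θ/(4u^{3/2}),  u = L² − r² sin²θ = 0.0348329 m².
Substituting r = 0.042 m, L = 0.1881 m, θ = 33.9°: d²x/dθ² = -0.038534 m.
a = ω²·d²x/dθ² = (216.5)²·(-0.038534) = -1805.5 m/s²;  |a| = 1805.5 m/s².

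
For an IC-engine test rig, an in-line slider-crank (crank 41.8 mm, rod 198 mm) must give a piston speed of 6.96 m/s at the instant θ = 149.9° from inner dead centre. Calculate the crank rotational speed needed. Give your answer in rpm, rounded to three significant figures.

For an in-line slider-crank, |v_piston| = rω|sinθ|·[1 + r cosθ/√(L² − r² sin²θ)].
With r = 0.0418 m, L = 0.198 m, θ = 149.9°: the bracketed kinematic factor |dx/dθ| = 0.017113 m.
ω = v/|dx/dθ| = 6.96/0.017113 = 406.71 rad/s.
N = 60ω/(2π) = 3883.8 rpm.

3880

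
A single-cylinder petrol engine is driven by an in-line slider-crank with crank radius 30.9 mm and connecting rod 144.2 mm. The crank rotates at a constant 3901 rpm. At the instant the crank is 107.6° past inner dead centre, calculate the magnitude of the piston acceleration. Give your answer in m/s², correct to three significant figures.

2480

ω = 2π·3901/60 = 408.5 rad/s
x(θ) = r cosθ + √(L² − r² sin²θ); with ω constant, a = ω²·d²x/dθ².
d²x/dθ² = −r cosθ − r²(cos2θ)/√u − r⁴ sin²2θ/(4u^{3/2}),  u = L² − r² sin²θ = 0.0199261 m².
Substituting r = 0.0309 m, L = 0.1442 m, θ = 107.6°: d²x/dθ² = +0.014843 m.
a = ω²·d²x/dθ² = (408.5)²·(+0.014843) = +2477.1 m/s²;  |a| = 2477.1 m/s².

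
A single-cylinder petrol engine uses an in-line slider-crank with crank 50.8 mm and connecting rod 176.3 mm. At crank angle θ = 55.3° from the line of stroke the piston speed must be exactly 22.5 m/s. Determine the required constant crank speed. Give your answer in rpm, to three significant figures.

4400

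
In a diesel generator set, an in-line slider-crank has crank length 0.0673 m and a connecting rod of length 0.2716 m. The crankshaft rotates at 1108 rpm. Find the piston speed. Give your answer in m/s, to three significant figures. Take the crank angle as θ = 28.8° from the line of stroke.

4.58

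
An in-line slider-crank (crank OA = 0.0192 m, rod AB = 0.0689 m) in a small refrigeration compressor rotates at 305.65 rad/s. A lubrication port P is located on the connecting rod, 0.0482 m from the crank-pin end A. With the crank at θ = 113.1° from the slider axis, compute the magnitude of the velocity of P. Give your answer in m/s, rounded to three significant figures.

ω = 305.6 rad/s.  Crank-pin speed |V_A| = rω = 5.8685 m/s, perpendicular to OA.
Rod angle: sinφ = −(r/L) sinθ ⇒ φ = -14.852°; ω_rod = −rω cosθ/√(L²−r²sin²θ) = +34.572 rad/s.
V_P = V_A + ω_rod × AP, with AP = 0.0482 m along the rod.
Components: V_Px = −rω sinθ − a·ω_rod·sinφ = -4.9708 m/s;  V_Py = rω cosθ + a·ω_rod·cosφ = -0.69173 m/s.
|V_P| = √(V_Px² + V_Py²) = 5.0187 m/s.

5.02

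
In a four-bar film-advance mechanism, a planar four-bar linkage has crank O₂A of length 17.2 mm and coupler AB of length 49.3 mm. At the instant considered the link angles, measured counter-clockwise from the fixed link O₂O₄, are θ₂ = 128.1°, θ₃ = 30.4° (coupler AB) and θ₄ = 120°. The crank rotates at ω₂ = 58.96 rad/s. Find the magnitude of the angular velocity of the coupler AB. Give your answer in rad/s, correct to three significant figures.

2.90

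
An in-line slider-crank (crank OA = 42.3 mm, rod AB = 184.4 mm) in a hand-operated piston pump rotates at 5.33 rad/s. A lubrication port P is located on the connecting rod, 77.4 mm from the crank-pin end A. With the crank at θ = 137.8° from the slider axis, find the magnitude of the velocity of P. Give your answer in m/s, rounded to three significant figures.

ω = 5.33 rad/s.  Crank-pin speed |V_A| = rω = 0.22546 m/s, perpendicular to OA.
Rod angle: sinφ = −(r/L) sinθ ⇒ φ = -8.864°; ω_rod = −rω cosθ/√(L²−r²sin²θ) = +0.9167 rad/s.
V_P = V_A + ω_rod × AP, with AP = 0.0774 m along the rod.
Components: V_Px = −rω sinθ − a·ω_rod·sinφ = -0.14051 m/s;  V_Py = rω cosθ + a·ω_rod·cosφ = -0.096916 m/s.
|V_P| = √(V_Px² + V_Py²) = 0.17069 m/s.

0.171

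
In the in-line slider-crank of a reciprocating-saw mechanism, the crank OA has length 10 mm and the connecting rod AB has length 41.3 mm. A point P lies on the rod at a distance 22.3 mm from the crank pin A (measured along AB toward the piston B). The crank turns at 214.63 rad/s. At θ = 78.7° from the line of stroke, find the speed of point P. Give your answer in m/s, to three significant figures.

2.17

ω = 214.6 rad/s.  Crank-pin speed |V_A| = rω = 2.1463 m/s, perpendicular to OA.
Rod angle: sinφ = −(r/L) sinθ ⇒ φ = -13.735°; ω_rod = −rω cosθ/√(L²−r²sin²θ) = -10.483 rad/s.
V_P = V_A + ω_rod × AP, with AP = 0.0223 m along the rod.
Components: V_Px = −rω sinθ − a·ω_rod·sinφ = -2.1602 m/s;  V_Py = rω cosθ + a·ω_rod·cosφ = +0.19348 m/s.
|V_P| = √(V_Px² + V_Py²) = 2.1688 m/s.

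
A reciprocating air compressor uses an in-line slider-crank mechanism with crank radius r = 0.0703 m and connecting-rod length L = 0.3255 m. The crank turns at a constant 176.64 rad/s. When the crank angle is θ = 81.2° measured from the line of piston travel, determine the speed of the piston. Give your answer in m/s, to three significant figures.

12.7

ω = 176.6 rad/s
For an in-line slider-crank, x = r cosθ + √(L² − r² sin²θ), so v = −rω sinθ·[1 + r cosθ/√(L² − r² sin²θ)].
With r = 0.0703 m, L = 0.3255 m, θ = 81.2°: √(L² − r² sin²θ) = 0.318 m.
v = −0.0703·176.6·0.98823·[1 + 0.0703·0.15299/0.318] = -12.687 m/s.
|v| = 12.687 m/s.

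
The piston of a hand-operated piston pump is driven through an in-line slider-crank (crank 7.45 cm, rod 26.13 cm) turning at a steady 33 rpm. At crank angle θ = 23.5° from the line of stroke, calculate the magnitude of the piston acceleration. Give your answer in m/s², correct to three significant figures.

0.993

ω = 2π·33/60 = 3.456 rad/s
x(θ) = r cosθ + √(L² − r² sin²θ); with ω constant, a = ω²·d²x/dθ².
d²x/dθ² = −r cosθ − r²(cos2θ)/√u − r⁴ sin²2θ/(4u^{3/2}),  u = L² − r² sin²θ = 0.0673952 m².
Substituting r = 0.0745 m, L = 0.2613 m, θ = 23.5°: d²x/dθ² = -0.083137 m.
a = ω²·d²x/dθ² = (3.456)²·(-0.083137) = -0.99284 m/s²;  |a| = 0.99284 m/s².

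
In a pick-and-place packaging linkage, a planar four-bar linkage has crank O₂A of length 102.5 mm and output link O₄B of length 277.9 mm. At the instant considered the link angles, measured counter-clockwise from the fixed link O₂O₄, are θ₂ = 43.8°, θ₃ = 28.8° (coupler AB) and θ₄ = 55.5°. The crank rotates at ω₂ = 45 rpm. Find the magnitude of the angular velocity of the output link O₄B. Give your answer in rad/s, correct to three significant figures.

1.00

ω₂ = 4.712 rad/s (from 45 rpm).
Differentiating the loop-closure r₂e^{iθ₂}+r₃e^{iθ₃}=r₁+r₄e^{iθ₄} gives r₂ω₂e^{iθ₂}+r₃ω₃e^{iθ₃}=r₄ω₄e^{iθ₄}.
Eliminating the other unknown: ω₄ = r₂ω₂ sin(θ₂−θ₃) / [r₄ sin(θ₄−θ₃)].
Numerator sine = +0.25882; denominator sine = +0.44932.
Result = 0.1025·4.712·(+0.25882) / (0.2779·(+0.44932)) = +1.0012 rad/s; magnitude 1.0012 rad/s.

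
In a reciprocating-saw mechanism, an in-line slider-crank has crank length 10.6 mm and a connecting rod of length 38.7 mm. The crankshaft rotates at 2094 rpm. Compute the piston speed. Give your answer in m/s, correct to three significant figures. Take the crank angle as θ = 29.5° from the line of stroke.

1.42

ω = 2π·2094/60 = 219.3 rad/s
For an in-line slider-crank, x = r cosθ + √(L² − r² sin²θ), so v = −rω sinθ·[1 + r cosθ/√(L² − r² sin²θ)].
With r = 0.0106 m, L = 0.0387 m, θ = 29.5°: √(L² − r² sin²θ) = 0.038346 m.
v = −0.0106·219.3·0.49242·[1 + 0.0106·0.87036/0.038346] = -1.42 m/s.
|v| = 1.42 m/s.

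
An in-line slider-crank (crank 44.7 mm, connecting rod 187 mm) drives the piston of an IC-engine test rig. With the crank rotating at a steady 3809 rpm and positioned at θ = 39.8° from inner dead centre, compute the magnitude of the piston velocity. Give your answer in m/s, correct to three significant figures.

ω = 2π·3809/60 = 398.9 rad/s
For an in-line slider-crank, x = r cosθ + √(L² − r² sin²θ), so v = −rω sinθ·[1 + r cosθ/√(L² − r² sin²θ)].
With r = 0.0447 m, L = 0.187 m, θ = 39.8°: √(L² − r² sin²θ) = 0.1848 m.
v = −0.0447·398.9·0.64011·[1 + 0.0447·0.76828/0.1848] = -13.534 m/s.
|v| = 13.534 m/s.

13.5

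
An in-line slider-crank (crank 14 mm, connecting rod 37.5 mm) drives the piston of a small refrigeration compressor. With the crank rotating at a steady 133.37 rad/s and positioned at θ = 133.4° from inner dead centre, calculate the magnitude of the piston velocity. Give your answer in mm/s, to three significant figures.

995

ω = 133.4 rad/s
For an in-line slider-crank, x = r cosθ + √(L² − r² sin²θ), so v = −rω sinθ·[1 + r cosθ/√(L² − r² sin²θ)].
With r = 0.014 m, L = 0.0375 m, θ = 133.4°: √(L² − r² sin²θ) = 0.036094 m.
v = −0.014·133.4·0.72657·[1 + 0.014·-0.68709/0.036094] = -0.99509 m/s.
|v| = 0.99509 m/s = 995.09 mm/s.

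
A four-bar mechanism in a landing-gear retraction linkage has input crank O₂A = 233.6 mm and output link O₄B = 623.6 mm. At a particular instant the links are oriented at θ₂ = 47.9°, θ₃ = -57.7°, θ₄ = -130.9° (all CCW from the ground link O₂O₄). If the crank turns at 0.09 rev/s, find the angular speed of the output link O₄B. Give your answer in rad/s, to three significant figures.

0.213

ω₂ = 0.5655 rad/s (from 0.09 rev/s).
Differentiating the loop-closure r₂e^{iθ₂}+r₃e^{iθ₃}=r₁+r₄e^{iθ₄} gives r₂ω₂e^{iθ₂}+r₃ω₃e^{iθ₃}=r₄ω₄e^{iθ₄}.
Eliminating the other unknown: ω₄ = r₂ω₂ sin(θ₂−θ₃) / [r₄ sin(θ₄−θ₃)].
Numerator sine = +0.96316; denominator sine = -0.95732.
Result = 0.2336·0.5655·(+0.96316) / (0.6236·(-0.95732)) = -0.21312 rad/s; magnitude 0.21312 rad/s.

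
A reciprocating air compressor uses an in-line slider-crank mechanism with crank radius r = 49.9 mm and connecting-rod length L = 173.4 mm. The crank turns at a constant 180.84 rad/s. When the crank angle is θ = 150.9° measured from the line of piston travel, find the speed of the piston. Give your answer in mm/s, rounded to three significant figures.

ω = 180.8 rad/s
For an in-line slider-crank, x = r cosθ + √(L² − r² sin²θ), so v = −rω sinθ·[1 + r cosθ/√(L² − r² sin²θ)].
With r = 0.0499 m, L = 0.1734 m, θ = 150.9°: √(L² − r² sin²θ) = 0.17169 m.
v = −0.0499·180.8·0.48634·[1 + 0.0499·-0.87377/0.17169] = -3.2742 m/s.
|v| = 3.2742 m/s = 3274.2 mm/s.

3270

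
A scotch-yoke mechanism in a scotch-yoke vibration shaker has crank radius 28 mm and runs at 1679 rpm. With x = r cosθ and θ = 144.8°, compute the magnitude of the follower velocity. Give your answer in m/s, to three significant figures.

ω = 175.8 rad/s (from 1679 rpm).
x = r cosθ ⇒ ẋ = −rω sinθ.
|v| = rω|sinθ| = 0.028·175.8·|sin 144.8°| = 2.8378 m/s.

2.84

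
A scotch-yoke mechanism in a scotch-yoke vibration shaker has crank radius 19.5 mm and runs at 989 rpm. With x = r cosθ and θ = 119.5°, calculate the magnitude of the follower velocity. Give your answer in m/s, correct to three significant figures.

ω = 103.6 rad/s (from 989 rpm).
x = r cosθ ⇒ ẋ = −rω sinθ.
|v| = rω|sinθ| = 0.0195·103.6·|sin 119.5°| = 1.7577 m/s.

1.76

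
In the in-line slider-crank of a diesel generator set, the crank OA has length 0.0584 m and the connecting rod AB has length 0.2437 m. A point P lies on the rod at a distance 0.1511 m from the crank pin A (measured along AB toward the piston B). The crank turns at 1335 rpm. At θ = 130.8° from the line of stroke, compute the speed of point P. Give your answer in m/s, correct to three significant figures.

5.93

ω = 139.8 rad/s.  Crank-pin speed |V_A| = rω = 8.1644 m/s, perpendicular to OA.
Rod angle: sinφ = −(r/L) sinθ ⇒ φ = -10.452°; ω_rod = −rω cosθ/√(L²−r²sin²θ) = +22.26 rad/s.
V_P = V_A + ω_rod × AP, with AP = 0.1511 m along the rod.
Components: V_Px = −rω sinθ − a·ω_rod·sinφ = -5.5702 m/s;  V_Py = rω cosθ + a·ω_rod·cosφ = -2.0271 m/s.
|V_P| = √(V_Px² + V_Py²) = 5.9276 m/s.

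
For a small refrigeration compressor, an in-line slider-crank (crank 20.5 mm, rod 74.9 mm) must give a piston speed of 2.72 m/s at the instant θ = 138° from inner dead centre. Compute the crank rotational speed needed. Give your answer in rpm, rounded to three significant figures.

2390

For an in-line slider-crank, |v_piston| = rω|sinθ|·[1 + r cosθ/√(L² − r² sin²θ)].
With r = 0.0205 m, L = 0.0749 m, θ = 138°: the bracketed kinematic factor |dx/dθ| = 0.010879 m.
ω = v/|dx/dθ| = 2.72/0.010879 = 250.02 rad/s.
N = 60ω/(2π) = 2387.5 rpm.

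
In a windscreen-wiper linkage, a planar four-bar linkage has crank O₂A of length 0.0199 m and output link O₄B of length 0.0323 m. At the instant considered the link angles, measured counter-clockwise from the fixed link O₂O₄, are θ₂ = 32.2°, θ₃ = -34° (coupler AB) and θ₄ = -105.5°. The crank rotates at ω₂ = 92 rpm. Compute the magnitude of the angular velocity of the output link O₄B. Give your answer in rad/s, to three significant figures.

5.73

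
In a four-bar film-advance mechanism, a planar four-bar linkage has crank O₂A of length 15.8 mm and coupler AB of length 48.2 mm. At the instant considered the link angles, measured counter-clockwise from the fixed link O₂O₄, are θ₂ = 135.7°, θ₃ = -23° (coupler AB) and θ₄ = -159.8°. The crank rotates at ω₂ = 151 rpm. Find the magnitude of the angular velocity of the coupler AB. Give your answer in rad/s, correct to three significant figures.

ω₂ = 15.81 rad/s (from 151 rpm).
Differentiating the loop-closure r₂e^{iθ₂}+r₃e^{iθ₃}=r₁+r₄e^{iθ₄} gives r₂ω₂e^{iθ₂}+r₃ω₃e^{iθ₃}=r₄ω₄e^{iθ₄}.
Eliminating the other unknown: ω₃ = r₂ω₂ sin(θ₄−θ₂) / [r₃ sin(θ₃−θ₄)].
Numerator sine = +0.90259; denominator sine = +0.68455.
Result = 0.0158·15.81·(+0.90259) / (0.0482·(+0.68455)) = +6.8344 rad/s; magnitude 6.8344 rad/s.

6.83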